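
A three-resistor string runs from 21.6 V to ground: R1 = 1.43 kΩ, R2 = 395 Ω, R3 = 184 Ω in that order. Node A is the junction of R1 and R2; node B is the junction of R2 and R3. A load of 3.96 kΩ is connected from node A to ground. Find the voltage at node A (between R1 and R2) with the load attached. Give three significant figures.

V ≈ 5.64 V

Below node A the series string R2+R3 = 579.0 Ω sits in parallel with the 3960 Ω load: 505.1 Ω.
V_A = 21.6 × 505.1/(1430 + 505.1) = 5.64 V.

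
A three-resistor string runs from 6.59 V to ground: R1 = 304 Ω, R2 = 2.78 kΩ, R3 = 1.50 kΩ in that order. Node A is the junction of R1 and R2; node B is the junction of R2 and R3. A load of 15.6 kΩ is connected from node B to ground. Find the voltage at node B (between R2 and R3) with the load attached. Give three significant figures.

At node B, R3 is in parallel with the load: R3‖R_L = 1368 Ω.
Below node A the resistance is R2 + (R3‖R_L) = 4148 Ω, so V_A = 6.59 × 4148/4452 = 6.140 V.
Then V_B = V_A × (R3‖R_L)/(R2 + R3‖R_L) = 6.140 × 1368/4148 = 2.03 V.

V ≈ 2.03 V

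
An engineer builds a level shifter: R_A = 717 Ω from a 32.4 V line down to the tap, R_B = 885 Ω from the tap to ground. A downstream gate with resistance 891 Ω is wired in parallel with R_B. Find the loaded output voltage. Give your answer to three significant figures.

V_out ≈ 12.4 V

The load sits in parallel with R_B: R_B‖R_L = (885 × 891) / (885 + 891) = 444.0 Ω.
V_out = 32.4 × 444.0 / (717 + 444.0) = 32.4 × 444.0/1161 = 12.4 V.
(Unloaded it would have been 17.9 V.)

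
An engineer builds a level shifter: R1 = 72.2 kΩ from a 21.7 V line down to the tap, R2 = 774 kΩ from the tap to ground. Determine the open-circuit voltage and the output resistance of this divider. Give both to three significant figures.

V_th = 19.8 V, R_th = 66.0 kΩ

V_th is the open-circuit tap voltage: 21.7 × 774/(72.2 + 774) = 19.8 V.
With the supply zeroed, R1 and R2 appear in parallel from the tap: R_th = R1‖R2 = (72.2 × 774)/846.2 = 66.0 kΩ.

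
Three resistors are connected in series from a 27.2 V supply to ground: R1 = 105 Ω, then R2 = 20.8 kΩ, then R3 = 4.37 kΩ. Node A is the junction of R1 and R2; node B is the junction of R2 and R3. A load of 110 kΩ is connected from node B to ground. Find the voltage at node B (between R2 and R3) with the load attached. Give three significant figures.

At node B, R3 is in parallel with the load: R3‖R_L = 4203 Ω.
Below node A the resistance is R2 + (R3‖R_L) = 25000 Ω, so V_A = 27.2 × 25000/25110 = 27.09 V.
Then V_B = V_A × (R3‖R_L)/(R2 + R3‖R_L) = 27.09 × 4203/25000 = 4.55 V.

V ≈ 4.55 V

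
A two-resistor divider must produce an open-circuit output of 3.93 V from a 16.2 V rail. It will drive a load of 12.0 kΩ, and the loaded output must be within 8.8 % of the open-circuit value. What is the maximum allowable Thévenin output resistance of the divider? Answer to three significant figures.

Loading drop = R_th/(R_th + R_L) ≤ 0.0880, so R_th ≤ R_L · ε/(1−ε) = 12.0 kΩ × 0.0880/0.9120 = 1.16 kΩ.

R_th ≤ 1.16 kΩ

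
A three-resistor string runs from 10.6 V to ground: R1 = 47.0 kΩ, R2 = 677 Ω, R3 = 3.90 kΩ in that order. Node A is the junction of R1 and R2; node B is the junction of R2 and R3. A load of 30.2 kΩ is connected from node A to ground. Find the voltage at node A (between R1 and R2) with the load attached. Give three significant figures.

V ≈ 0.827 V

Below node A the series string R2+R3 = 4577 Ω sits in parallel with the 30200 Ω load: 3975 Ω.
V_A = 10.6 × 3975/(47000 + 3975) = 0.827 V.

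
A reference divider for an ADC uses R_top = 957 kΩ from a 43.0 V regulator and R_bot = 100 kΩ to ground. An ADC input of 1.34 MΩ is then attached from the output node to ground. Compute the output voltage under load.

V_out ≈ 3.81 V

The load sits in parallel with R_bot: R_bot‖R_L = (100 × 1340) / (100 + 1340) = 93.06 kΩ.
V_out = 43.0 × 93.06 / (957 + 93.06) = 43.0 × 93.06/1050 = 3.81 V.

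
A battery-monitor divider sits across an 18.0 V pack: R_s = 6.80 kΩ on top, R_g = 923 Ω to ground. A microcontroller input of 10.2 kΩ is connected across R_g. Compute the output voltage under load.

V_out ≈ 1.99 V

The load sits in parallel with R_g: R_g‖R_L = (923 × 10200) / (923 + 10200) = 846.4 Ω.
V_out = 18.0 × 846.4 / (6800 + 846.4) = 18.0 × 846.4/7646 = 1.99 V.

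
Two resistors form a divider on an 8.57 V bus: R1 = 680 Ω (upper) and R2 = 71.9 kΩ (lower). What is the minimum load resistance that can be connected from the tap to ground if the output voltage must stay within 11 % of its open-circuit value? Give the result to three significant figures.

Output resistance R_th = R1‖R2 = (680 × 71900)/72580 = 673.6 Ω.
The fractional drop is R_th/(R_th + R_L); requiring this ≤ 0.110 gives R_L ≥ R_th(1/0.110 − 1) = 673.6 × 8.091 = 5.45 kΩ.

R_L(min) ≈ 5.45 kΩ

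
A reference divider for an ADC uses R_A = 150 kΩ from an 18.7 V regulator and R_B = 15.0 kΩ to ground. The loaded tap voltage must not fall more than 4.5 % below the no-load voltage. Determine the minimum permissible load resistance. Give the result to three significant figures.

Output resistance R_th = R_A‖R_B = (150 × 15.0)/165.0 = 13.64 kΩ.
The fractional drop is R_th/(R_th + R_L); requiring this ≤ 0.0450 gives R_L ≥ R_th(1/0.0450 − 1) = 13.64 × 21.22 = 289 kΩ.

R_L(min) ≈ 289 kΩ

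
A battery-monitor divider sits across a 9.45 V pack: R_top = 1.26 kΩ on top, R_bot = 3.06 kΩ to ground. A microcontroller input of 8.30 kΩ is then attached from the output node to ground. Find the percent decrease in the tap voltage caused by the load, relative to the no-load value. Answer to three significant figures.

9.71 %

The divider's output (Thévenin) resistance is R_top‖R_bot = 0.8925 kΩ.
Fractional drop under load = R_th/(R_th + R_L) = 0.8925 / (0.8925 + 8.30) = 0.09709.
So the output falls by 9.71 %.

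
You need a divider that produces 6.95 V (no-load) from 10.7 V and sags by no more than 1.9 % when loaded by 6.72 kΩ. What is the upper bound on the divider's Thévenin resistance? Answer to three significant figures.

R_th ≤ 130 Ω

Loading drop = R_th/(R_th + R_L) ≤ 0.0190, so R_th ≤ R_L · ε/(1−ε) = 6.72 kΩ × 0.0190/0.9810 = 130 Ω.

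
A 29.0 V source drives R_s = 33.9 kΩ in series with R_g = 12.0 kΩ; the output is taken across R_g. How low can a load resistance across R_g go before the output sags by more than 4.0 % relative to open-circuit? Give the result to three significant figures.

Output resistance R_th = R_s‖R_g = (33.9 × 12.0)/45.90 = 8.863 kΩ.
The fractional drop is R_th/(R_th + R_L); requiring this ≤ 0.0400 gives R_L ≥ R_th(1/0.0400 − 1) = 8.863 × 24.00 = 213 kΩ.

R_L(min) ≈ 213 kΩ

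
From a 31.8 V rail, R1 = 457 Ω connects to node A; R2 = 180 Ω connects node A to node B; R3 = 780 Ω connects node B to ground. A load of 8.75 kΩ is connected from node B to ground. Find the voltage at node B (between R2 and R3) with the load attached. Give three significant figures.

V ≈ 16.8 V

At node B, R3 is in parallel with the load: R3‖R_L = 716.2 Ω.
Below node A the resistance is R2 + (R3‖R_L) = 896.2 Ω, so V_A = 31.8 × 896.2/1353 = 21.06 V.
Then V_B = V_A × (R3‖R_L)/(R2 + R3‖R_L) = 21.06 × 716.2/896.2 = 16.8 V.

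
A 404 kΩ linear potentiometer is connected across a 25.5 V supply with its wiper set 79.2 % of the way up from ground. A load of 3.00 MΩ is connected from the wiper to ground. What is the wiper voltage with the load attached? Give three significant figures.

V ≈ 19.8 V

The wiper splits the pot into (1−α)R = 84.03 kΩ above and αR = 320.0 kΩ below.
Lower section ‖ load = 289.1 kΩ.
V_wiper = 25.5 × 289.1/(84.03 + 289.1) = 19.8 V.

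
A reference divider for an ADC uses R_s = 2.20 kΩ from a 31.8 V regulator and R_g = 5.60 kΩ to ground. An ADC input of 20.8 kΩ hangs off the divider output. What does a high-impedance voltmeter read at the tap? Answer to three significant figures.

The load sits in parallel with R_g: R_g‖R_L = (5.60 × 20.8) / (5.60 + 20.8) = 4.412 kΩ.
V_out = 31.8 × 4.412 / (2.20 + 4.412) = 31.8 × 4.412/6.612 = 21.2 V.

V_out ≈ 21.2 V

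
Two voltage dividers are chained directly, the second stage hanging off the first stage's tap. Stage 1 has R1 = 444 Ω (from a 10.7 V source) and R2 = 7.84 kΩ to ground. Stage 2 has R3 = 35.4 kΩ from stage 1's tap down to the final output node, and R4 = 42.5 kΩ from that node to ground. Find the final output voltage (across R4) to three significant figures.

Stage 2 presents R3+R4 = 77900 Ω as a load on stage 1's tap.
Stage 1's lower leg becomes R2‖(R3+R4) = 7123 Ω, so V_mid = 10.7 × 7123/7567 = 10.07 V.
Stage 2 is itself unloaded: V_out = V_mid × R4/(R3+R4) = 10.07 × 42500/77900 = 5.50 V.

V_out ≈ 5.50 V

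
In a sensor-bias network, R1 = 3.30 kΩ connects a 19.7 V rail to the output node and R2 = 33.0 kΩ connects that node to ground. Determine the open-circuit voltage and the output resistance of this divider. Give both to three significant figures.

V_th = 17.9 V, R_th = 3.00 kΩ

V_th is the open-circuit tap voltage: 19.7 × 33.0/(3.30 + 33.0) = 17.9 V.
With the supply zeroed, R1 and R2 appear in parallel from the tap: R_th = R1‖R2 = (3.30 × 33.0)/36.30 = 3.00 kΩ.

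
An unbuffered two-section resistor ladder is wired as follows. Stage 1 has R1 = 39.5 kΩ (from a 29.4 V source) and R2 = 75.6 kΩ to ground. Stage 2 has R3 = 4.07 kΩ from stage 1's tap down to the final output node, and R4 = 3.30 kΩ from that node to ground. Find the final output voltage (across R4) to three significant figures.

Stage 2 presents R3+R4 = 7.370 kΩ as a load on stage 1's tap.
Stage 1's lower leg becomes R2‖(R3+R4) = 6.715 kΩ, so V_mid = 29.4 × 6.715/46.22 = 4.272 V.
Stage 2 is itself unloaded: V_out = V_mid × R4/(R3+R4) = 4.272 × 3.30/7.370 = 1.91 V.

V_out ≈ 1.91 V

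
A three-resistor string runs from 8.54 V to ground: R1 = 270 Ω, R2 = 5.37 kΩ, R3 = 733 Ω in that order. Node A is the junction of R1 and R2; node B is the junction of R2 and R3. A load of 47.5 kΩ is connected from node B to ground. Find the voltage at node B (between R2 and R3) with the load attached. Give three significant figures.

V ≈ 0.969 V

At node B, R3 is in parallel with the load: R3‖R_L = 721.9 Ω.
Below node A the resistance is R2 + (R3‖R_L) = 6092 Ω, so V_A = 8.54 × 6092/6362 = 8.178 V.
Then V_B = V_A × (R3‖R_L)/(R2 + R3‖R_L) = 8.178 × 721.9/6092 = 0.969 V.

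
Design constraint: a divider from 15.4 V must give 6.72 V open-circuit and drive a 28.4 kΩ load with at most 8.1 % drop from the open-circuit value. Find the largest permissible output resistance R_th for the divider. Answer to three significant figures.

R_th ≤ 2.50 kΩ

Loading drop = R_th/(R_th + R_L) ≤ 0.0810, so R_th ≤ R_L · ε/(1−ε) = 28.4 kΩ × 0.0810/0.9190 = 2.50 kΩ.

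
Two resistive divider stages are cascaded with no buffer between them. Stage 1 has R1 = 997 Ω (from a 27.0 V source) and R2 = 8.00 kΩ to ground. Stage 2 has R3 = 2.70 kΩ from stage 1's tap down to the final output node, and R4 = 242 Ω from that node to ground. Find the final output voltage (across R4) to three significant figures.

V_out ≈ 1.52 V

Stage 2 presents R3+R4 = 2942 Ω as a load on stage 1's tap.
Stage 1's lower leg becomes R2‖(R3+R4) = 2151 Ω, so V_mid = 27.0 × 2151/3148 = 18.45 V.
Stage 2 is itself unloaded: V_out = V_mid × R4/(R3+R4) = 18.45 × 242/2942 = 1.52 V.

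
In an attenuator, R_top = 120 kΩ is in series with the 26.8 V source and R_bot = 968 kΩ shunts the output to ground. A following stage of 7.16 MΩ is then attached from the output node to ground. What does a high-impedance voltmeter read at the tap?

V_out ≈ 23.5 V

The load sits in parallel with R_bot: R_bot‖R_L = (968 × 7160) / (968 + 7160) = 852.7 kΩ.
V_out = 26.8 × 852.7 / (120 + 852.7) = 26.8 × 852.7/972.7 = 23.5 V.
(Unloaded it would have been 23.8 V.)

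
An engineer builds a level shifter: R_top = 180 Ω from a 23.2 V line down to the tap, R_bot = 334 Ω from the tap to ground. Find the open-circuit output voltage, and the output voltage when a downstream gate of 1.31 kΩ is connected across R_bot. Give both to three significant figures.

Unloaded: 15.1 V; loaded: 13.8 V

Open-circuit: V = 23.2 × 334/(180 + 334) = 15.1 V.
With the load, R_bot becomes R_bot‖R_L = 266.1 Ω, so V = 23.2 × 266.1/446.1 = 13.8 V.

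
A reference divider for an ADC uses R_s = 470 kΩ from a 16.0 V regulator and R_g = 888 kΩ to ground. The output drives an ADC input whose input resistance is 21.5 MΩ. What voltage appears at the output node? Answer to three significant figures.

V_out ≈ 10.3 V

The load sits in parallel with R_g: R_g‖R_L = (888 × 21500) / (888 + 21500) = 852.8 kΩ.
V_out = 16.0 × 852.8 / (470 + 852.8) = 16.0 × 852.8/1323 = 10.3 V.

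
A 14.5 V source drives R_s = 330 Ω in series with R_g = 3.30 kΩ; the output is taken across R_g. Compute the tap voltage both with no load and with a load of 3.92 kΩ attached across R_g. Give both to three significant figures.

Open-circuit: V = 14.5 × 3300/(330 + 3300) = 13.2 V.
With the load, R_g becomes R_g‖R_L = 1792 Ω, so V = 14.5 × 1792/2122 = 12.2 V.

Unloaded: 13.2 V; loaded: 12.2 V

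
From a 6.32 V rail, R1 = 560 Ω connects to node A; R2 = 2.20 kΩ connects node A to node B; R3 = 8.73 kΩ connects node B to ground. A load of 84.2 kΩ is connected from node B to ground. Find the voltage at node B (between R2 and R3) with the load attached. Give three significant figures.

V ≈ 4.69 V

At node B, R3 is in parallel with the load: R3‖R_L = 7910 Ω.
Below node A the resistance is R2 + (R3‖R_L) = 10110 Ω, so V_A = 6.32 × 10110/10670 = 5.988 V.
Then V_B = V_A × (R3‖R_L)/(R2 + R3‖R_L) = 5.988 × 7910/10110 = 4.69 V.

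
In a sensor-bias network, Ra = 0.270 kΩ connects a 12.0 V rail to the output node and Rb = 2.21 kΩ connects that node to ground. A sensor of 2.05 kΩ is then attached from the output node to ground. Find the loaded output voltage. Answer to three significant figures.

V_out ≈ 9.57 V

The load sits in parallel with Rb: Rb‖R_L = (2210 × 2050) / (2210 + 2050) = 1063 Ω.
V_out = 12.0 × 1063 / (270 + 1063) = 12.0 × 1063/1333 = 9.57 V.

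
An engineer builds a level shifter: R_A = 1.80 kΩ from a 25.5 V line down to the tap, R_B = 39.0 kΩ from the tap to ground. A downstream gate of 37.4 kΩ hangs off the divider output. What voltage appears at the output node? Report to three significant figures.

The load sits in parallel with R_B: R_B‖R_L = (39.0 × 37.4) / (39.0 + 37.4) = 19.09 kΩ.
V_out = 25.5 × 19.09 / (1.80 + 19.09) = 25.5 × 19.09/20.89 = 23.3 V.
(Unloaded it would have been 24.4 V.)

V_out ≈ 23.3 V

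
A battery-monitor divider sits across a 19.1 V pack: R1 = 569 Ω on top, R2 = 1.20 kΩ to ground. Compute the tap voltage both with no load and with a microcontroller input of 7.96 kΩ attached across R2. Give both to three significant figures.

Unloaded: 13.0 V; loaded: 12.4 V

Open-circuit: V = 19.1 × 1200/(569 + 1200) = 13.0 V.
With the load, R2 becomes R2‖R_L = 1043 Ω, so V = 19.1 × 1043/1612 = 12.4 V.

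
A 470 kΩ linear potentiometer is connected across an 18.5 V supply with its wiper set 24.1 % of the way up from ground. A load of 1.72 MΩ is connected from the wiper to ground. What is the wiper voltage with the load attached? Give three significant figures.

The wiper splits the pot into (1−α)R = 356.7 kΩ above and αR = 113.3 kΩ below.
Lower section ‖ load = 106.3 kΩ.
V_wiper = 18.5 × 106.3/(356.7 + 106.3) = 4.25 V.

V ≈ 4.25 V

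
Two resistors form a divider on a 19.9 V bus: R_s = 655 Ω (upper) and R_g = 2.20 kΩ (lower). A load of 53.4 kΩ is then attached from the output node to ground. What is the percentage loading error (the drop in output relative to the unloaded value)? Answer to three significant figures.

The divider's output (Thévenin) resistance is R_s‖R_g = 504.7 Ω.
Fractional drop under load = R_th/(R_th + R_L) = 504.7 / (504.7 + 53400) = 0.009363.
So the output falls by 0.936 %.

0.936 %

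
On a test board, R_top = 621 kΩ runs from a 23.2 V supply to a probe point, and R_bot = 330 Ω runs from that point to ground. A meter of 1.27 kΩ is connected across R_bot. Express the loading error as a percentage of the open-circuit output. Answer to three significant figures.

Unloaded V = 23.2 × 330/621300 = 0.01232 V.
Loaded: R_bot‖R_L = 261.9 Ω, giving V = 23.2 × 261.9/621300 = 0.009782 V.
Drop = (0.01232 − 0.009782) / 0.01232 = 20.6 %.

20.6 %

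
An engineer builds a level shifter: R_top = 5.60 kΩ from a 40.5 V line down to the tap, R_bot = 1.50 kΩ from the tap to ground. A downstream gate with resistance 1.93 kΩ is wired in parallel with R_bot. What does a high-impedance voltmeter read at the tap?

The load sits in parallel with R_bot: R_bot‖R_L = (1.50 × 1.93) / (1.50 + 1.93) = 0.8440 kΩ.
V_out = 40.5 × 0.8440 / (5.60 + 0.8440) = 40.5 × 0.8440/6.444 = 5.30 V.

V_out ≈ 5.30 V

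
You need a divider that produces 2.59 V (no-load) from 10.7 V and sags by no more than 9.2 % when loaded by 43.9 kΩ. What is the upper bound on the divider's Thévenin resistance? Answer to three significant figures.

R_th ≤ 4.45 kΩ

Loading drop = R_th/(R_th + R_L) ≤ 0.0920, so R_th ≤ R_L · ε/(1−ε) = 43.9 kΩ × 0.0920/0.9080 = 4.45 kΩ.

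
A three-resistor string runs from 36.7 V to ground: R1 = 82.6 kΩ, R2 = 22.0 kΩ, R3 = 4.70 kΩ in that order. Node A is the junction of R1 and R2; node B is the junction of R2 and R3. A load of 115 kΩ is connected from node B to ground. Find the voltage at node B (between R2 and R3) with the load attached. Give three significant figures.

V ≈ 1.52 V

At node B, R3 is in parallel with the load: R3‖R_L = 4.515 kΩ.
Below node A the resistance is R2 + (R3‖R_L) = 26.52 kΩ, so V_A = 36.7 × 26.52/109.1 = 8.918 V.
Then V_B = V_A × (R3‖R_L)/(R2 + R3‖R_L) = 8.918 × 4.515/26.52 = 1.52 V.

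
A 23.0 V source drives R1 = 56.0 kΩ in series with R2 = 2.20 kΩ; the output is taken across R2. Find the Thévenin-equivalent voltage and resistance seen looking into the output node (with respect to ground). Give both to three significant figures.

V_th = 0.869 V, R_th = 2.12 kΩ

V_th is the open-circuit tap voltage: 23.0 × 2.20/(56.0 + 2.20) = 0.869 V.
With the supply zeroed, R1 and R2 appear in parallel from the tap: R_th = R1‖R2 = (56.0 × 2.20)/58.20 = 2.12 kΩ.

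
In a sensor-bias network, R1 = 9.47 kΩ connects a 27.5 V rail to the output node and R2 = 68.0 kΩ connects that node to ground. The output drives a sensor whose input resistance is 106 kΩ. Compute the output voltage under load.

The load sits in parallel with R2: R2‖R_L = (68.0 × 106) / (68.0 + 106) = 41.43 kΩ.
V_out = 27.5 × 41.43 / (9.47 + 41.43) = 27.5 × 41.43/50.90 = 22.4 V.

V_out ≈ 22.4 V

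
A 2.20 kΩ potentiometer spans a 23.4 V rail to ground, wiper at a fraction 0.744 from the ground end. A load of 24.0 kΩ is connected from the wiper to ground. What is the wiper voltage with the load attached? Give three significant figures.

The wiper splits the pot into (1−α)R = 563.2 Ω above and αR = 1637 Ω below.
Lower section ‖ load = 1532 Ω.
V_wiper = 23.4 × 1532/(563.2 + 1532) = 17.1 V.

V ≈ 17.1 V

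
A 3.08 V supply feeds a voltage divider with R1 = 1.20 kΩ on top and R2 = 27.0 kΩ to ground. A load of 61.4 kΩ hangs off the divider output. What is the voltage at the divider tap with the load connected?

The load sits in parallel with R2: R2‖R_L = (27.0 × 61.4) / (27.0 + 61.4) = 18.75 kΩ.
V_out = 3.08 × 18.75 / (1.20 + 18.75) = 3.08 × 18.75/19.95 = 2.89 V.

V_out ≈ 2.89 V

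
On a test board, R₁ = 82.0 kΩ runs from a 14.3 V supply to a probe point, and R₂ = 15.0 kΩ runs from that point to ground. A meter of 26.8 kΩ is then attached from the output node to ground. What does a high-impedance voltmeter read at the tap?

V_out ≈ 1.50 V

The load sits in parallel with R₂: R₂‖R_L = (15.0 × 26.8) / (15.0 + 26.8) = 9.617 kΩ.
V_out = 14.3 × 9.617 / (82.0 + 9.617) = 14.3 × 9.617/91.62 = 1.50 V.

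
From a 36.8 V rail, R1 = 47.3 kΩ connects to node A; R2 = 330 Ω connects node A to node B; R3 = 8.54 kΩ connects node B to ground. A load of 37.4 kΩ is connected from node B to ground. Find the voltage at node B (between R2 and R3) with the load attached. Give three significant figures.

V ≈ 4.69 V

At node B, R3 is in parallel with the load: R3‖R_L = 6952 Ω.
Below node A the resistance is R2 + (R3‖R_L) = 7282 Ω, so V_A = 36.8 × 7282/54580 = 4.910 V.
Then V_B = V_A × (R3‖R_L)/(R2 + R3‖R_L) = 4.910 × 6952/7282 = 4.69 V.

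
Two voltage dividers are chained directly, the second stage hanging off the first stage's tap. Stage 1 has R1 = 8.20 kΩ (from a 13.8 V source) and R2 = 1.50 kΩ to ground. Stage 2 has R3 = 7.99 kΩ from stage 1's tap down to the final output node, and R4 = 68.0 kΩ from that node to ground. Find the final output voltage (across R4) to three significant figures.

Stage 2 presents R3+R4 = 75.99 kΩ as a load on stage 1's tap.
Stage 1's lower leg becomes R2‖(R3+R4) = 1.471 kΩ, so V_mid = 13.8 × 1.471/9.671 = 2.099 V.
Stage 2 is itself unloaded: V_out = V_mid × R4/(R3+R4) = 2.099 × 68.0/75.99 = 1.88 V.

V_out ≈ 1.88 V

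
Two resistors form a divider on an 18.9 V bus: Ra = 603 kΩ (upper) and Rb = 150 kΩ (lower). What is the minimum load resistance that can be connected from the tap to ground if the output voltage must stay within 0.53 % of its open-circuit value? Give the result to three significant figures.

R_L(min) ≈ 22.5 MΩ

Output resistance R_th = Ra‖Rb = (603 × 150)/753.0 = 120.1 kΩ.
The fractional drop is R_th/(R_th + R_L); requiring this ≤ 0.00530 gives R_L ≥ R_th(1/0.00530 − 1) = 120.1 × 187.7 = 22.5 MΩ.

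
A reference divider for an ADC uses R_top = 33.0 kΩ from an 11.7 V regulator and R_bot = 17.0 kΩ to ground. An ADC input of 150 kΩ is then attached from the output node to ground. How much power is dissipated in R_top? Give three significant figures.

Total resistance from the source is R_top + (R_bot‖R_L) = 48.27 kΩ, so I = 11.7/48.27 kΩ = 0.2424 mA.
P = I²·R_top = (0.2424 mA)² × 33.0 kΩ = 1.94 mW.

P ≈ 1.94 mW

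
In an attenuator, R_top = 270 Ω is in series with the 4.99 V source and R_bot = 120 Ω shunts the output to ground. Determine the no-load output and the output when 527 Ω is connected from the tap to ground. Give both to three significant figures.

Unloaded: 1.54 V; loaded: 1.33 V

Open-circuit: V = 4.99 × 120/(270 + 120) = 1.54 V.
With the load, R_bot becomes R_bot‖R_L = 97.74 Ω, so V = 4.99 × 97.74/367.7 = 1.33 V.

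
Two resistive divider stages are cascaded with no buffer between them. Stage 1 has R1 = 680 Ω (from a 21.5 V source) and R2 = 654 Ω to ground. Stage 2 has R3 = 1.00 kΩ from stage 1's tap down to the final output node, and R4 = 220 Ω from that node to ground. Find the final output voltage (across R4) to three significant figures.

V_out ≈ 1.49 V

Stage 2 presents R3+R4 = 1220 Ω as a load on stage 1's tap.
Stage 1's lower leg becomes R2‖(R3+R4) = 425.8 Ω, so V_mid = 21.5 × 425.8/1106 = 8.278 V.
Stage 2 is itself unloaded: V_out = V_mid × R4/(R3+R4) = 8.278 × 220/1220 = 1.49 V.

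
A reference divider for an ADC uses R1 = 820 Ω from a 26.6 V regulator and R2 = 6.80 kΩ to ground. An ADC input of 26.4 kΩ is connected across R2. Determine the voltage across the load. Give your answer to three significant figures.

V_out ≈ 23.1 V

The load sits in parallel with R2: R2‖R_L = (6800 × 26400) / (6800 + 26400) = 5407 Ω.
V_out = 26.6 × 5407 / (820 + 5407) = 26.6 × 5407/6227 = 23.1 V.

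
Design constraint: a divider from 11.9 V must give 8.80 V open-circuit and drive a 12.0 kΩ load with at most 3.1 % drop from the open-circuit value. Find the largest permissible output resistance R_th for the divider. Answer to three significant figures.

Loading drop = R_th/(R_th + R_L) ≤ 0.0310, so R_th ≤ R_L · ε/(1−ε) = 12.0 kΩ × 0.0310/0.9690 = 384 Ω.

R_th ≤ 384 Ω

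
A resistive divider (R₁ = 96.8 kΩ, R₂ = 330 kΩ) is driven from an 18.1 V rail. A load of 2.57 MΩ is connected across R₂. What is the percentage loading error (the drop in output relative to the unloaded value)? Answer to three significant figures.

2.83 %

The divider's output (Thévenin) resistance is R₁‖R₂ = 74.85 kΩ.
Fractional drop under load = R_th/(R_th + R_L) = 74.85 / (74.85 + 2570) = 0.02830.
So the output falls by 2.83 %.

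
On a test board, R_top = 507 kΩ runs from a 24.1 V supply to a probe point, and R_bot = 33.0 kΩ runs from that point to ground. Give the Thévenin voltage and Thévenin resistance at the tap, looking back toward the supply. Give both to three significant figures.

V_th = 1.47 V, R_th = 31.0 kΩ

V_th is the open-circuit tap voltage: 24.1 × 33.0/(507 + 33.0) = 1.47 V.
With the supply zeroed, R_top and R_bot appear in parallel from the tap: R_th = R_top‖R_bot = (507 × 33.0)/540.0 = 31.0 kΩ.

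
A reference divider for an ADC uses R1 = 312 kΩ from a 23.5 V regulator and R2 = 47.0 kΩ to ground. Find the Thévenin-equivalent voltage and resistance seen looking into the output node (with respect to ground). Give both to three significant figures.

V_th = 3.08 V, R_th = 40.8 kΩ

V_th is the open-circuit tap voltage: 23.5 × 47.0/(312 + 47.0) = 3.08 V.
With the supply zeroed, R1 and R2 appear in parallel from the tap: R_th = R1‖R2 = (312 × 47.0)/359.0 = 40.8 kΩ.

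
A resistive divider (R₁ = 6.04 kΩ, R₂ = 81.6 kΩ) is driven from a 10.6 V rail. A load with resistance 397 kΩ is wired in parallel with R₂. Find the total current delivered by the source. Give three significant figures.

R₂‖R_L = 67.69 kΩ, so the source sees R₁ + R₂‖R_L = 73.73 kΩ.
I = 10.6 V / 73.73 kΩ = 0.144 mA.

I ≈ 0.144 mA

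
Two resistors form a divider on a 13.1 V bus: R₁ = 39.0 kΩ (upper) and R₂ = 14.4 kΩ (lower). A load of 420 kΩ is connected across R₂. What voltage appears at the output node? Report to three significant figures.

V_out ≈ 3.45 V

The load sits in parallel with R₂: R₂‖R_L = (14.4 × 420) / (14.4 + 420) = 13.92 kΩ.
V_out = 13.1 × 13.92 / (39.0 + 13.92) = 13.1 × 13.92/52.92 = 3.45 V.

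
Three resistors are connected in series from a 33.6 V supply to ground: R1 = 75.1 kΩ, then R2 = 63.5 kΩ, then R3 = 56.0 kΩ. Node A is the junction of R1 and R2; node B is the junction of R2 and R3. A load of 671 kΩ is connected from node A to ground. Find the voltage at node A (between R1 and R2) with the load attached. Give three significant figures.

Below node A the series string R2+R3 = 119.5 kΩ sits in parallel with the 671 kΩ load: 101.4 kΩ.
V_A = 33.6 × 101.4/(75.1 + 101.4) = 19.3 V.

V ≈ 19.3 V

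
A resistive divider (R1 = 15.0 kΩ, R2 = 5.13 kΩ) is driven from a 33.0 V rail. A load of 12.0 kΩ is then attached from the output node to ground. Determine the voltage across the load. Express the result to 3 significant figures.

V_out ≈ 6.38 V

The load sits in parallel with R2: R2‖R_L = (5.13 × 12.0) / (5.13 + 12.0) = 3.594 kΩ.
V_out = 33.0 × 3.594 / (15.0 + 3.594) = 33.0 × 3.594/18.59 = 6.38 V.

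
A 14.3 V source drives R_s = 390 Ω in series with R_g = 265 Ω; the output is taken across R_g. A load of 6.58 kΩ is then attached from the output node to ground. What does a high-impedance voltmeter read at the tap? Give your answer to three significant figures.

V_out ≈ 5.65 V

The load sits in parallel with R_g: R_g‖R_L = (265 × 6580) / (265 + 6580) = 254.7 Ω.
V_out = 14.3 × 254.7 / (390 + 254.7) = 14.3 × 254.7/644.7 = 5.65 V.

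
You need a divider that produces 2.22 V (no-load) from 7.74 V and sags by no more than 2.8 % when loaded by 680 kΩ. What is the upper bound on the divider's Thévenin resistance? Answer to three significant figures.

Loading drop = R_th/(R_th + R_L) ≤ 0.0280, so R_th ≤ R_L · ε/(1−ε) = 680 kΩ × 0.0280/0.9720 = 19.6 kΩ.
(Any R1, R2 with R2/(R1+R2) = 0.287 and R1‖R2 ≤ 19.6 kΩ will meet the spec.)

R_th ≤ 19.6 kΩ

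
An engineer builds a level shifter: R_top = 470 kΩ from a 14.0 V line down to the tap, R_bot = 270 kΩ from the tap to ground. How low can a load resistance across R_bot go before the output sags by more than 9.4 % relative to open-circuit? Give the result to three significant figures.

R_L(min) ≈ 1.65 MΩ

Output resistance R_th = R_top‖R_bot = (470 × 270)/740.0 = 171.5 kΩ.
The fractional drop is R_th/(R_th + R_L); requiring this ≤ 0.0940 gives R_L ≥ R_th(1/0.0940 − 1) = 171.5 × 9.638 = 1.65 MΩ.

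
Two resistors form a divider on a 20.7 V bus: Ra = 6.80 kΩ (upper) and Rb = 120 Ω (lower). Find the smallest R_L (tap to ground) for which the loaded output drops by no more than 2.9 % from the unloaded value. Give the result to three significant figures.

Output resistance R_th = Ra‖Rb = (6800 × 120)/6920 = 117.9 Ω.
The fractional drop is R_th/(R_th + R_L); requiring this ≤ 0.0290 gives R_L ≥ R_th(1/0.0290 − 1) = 117.9 × 33.48 = 3.95 kΩ.

R_L(min) ≈ 3.95 kΩ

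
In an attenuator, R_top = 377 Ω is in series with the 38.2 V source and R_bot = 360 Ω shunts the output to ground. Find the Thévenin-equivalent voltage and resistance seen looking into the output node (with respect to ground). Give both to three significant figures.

V_th is the open-circuit tap voltage: 38.2 × 360/(377 + 360) = 18.7 V.
With the supply zeroed, R_top and R_bot appear in parallel from the tap: R_th = R_top‖R_bot = (377 × 360)/737.0 = 184 Ω.

V_th = 18.7 V, R_th = 184 Ω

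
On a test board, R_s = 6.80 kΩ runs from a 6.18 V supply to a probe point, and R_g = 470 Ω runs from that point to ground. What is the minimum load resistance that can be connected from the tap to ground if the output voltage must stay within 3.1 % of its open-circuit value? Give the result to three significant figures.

Output resistance R_th = R_s‖R_g = (6800 × 470)/7270 = 439.6 Ω.
The fractional drop is R_th/(R_th + R_L); requiring this ≤ 0.0310 gives R_L ≥ R_th(1/0.0310 − 1) = 439.6 × 31.26 = 13.7 kΩ.

R_L(min) ≈ 13.7 kΩ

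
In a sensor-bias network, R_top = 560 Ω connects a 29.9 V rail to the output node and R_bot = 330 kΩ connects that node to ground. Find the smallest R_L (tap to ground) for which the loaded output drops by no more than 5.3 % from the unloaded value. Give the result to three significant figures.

Output resistance R_th = R_top‖R_bot = (560 × 330000)/330600 = 559.1 Ω.
The fractional drop is R_th/(R_th + R_L); requiring this ≤ 0.0530 gives R_L ≥ R_th(1/0.0530 − 1) = 559.1 × 17.87 = 9.99 kΩ.

R_L(min) ≈ 9.99 kΩ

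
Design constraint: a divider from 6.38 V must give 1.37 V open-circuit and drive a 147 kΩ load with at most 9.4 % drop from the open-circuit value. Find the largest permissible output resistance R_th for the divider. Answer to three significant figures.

Loading drop = R_th/(R_th + R_L) ≤ 0.0940, so R_th ≤ R_L · ε/(1−ε) = 147 kΩ × 0.0940/0.9060 = 15.3 kΩ.

R_th ≤ 15.3 kΩ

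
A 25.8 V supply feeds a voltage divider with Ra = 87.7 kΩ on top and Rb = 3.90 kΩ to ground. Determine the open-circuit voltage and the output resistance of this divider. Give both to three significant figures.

V_th = 1.10 V, R_th = 3.73 kΩ

V_th is the open-circuit tap voltage: 25.8 × 3.90/(87.7 + 3.90) = 1.10 V.
With the supply zeroed, Ra and Rb appear in parallel from the tap: R_th = Ra‖Rb = (87.7 × 3.90)/91.60 = 3.73 kΩ.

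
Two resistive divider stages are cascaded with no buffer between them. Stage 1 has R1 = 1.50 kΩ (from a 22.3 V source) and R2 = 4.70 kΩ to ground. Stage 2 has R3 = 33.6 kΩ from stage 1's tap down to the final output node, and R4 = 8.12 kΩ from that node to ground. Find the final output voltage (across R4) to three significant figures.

Stage 2 presents R3+R4 = 41.72 kΩ as a load on stage 1's tap.
Stage 1's lower leg becomes R2‖(R3+R4) = 4.224 kΩ, so V_mid = 22.3 × 4.224/5.724 = 16.46 V.
Stage 2 is itself unloaded: V_out = V_mid × R4/(R3+R4) = 16.46 × 8.12/41.72 = 3.20 V.

V_out ≈ 3.20 V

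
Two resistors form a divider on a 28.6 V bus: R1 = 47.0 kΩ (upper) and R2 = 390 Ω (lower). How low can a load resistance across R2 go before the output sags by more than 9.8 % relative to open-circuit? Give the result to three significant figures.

Output resistance R_th = R1‖R2 = (47000 × 390)/47390 = 386.8 Ω.
The fractional drop is R_th/(R_th + R_L); requiring this ≤ 0.0980 gives R_L ≥ R_th(1/0.0980 − 1) = 386.8 × 9.204 = 3.56 kΩ.

R_L(min) ≈ 3.56 kΩ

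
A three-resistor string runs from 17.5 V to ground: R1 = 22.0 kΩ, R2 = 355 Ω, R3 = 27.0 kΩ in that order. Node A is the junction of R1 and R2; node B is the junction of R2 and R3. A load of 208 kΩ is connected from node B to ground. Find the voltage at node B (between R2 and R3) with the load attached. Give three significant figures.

At node B, R3 is in parallel with the load: R3‖R_L = 23900 Ω.
Below node A the resistance is R2 + (R3‖R_L) = 24250 Ω, so V_A = 17.5 × 24250/46250 = 9.176 V.
Then V_B = V_A × (R3‖R_L)/(R2 + R3‖R_L) = 9.176 × 23900/24250 = 9.04 V.

V ≈ 9.04 V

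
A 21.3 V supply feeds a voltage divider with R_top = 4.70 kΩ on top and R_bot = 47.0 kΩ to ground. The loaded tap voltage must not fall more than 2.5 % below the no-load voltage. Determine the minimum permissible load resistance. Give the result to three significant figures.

R_L(min) ≈ 167 kΩ

Output resistance R_th = R_top‖R_bot = (4.70 × 47.0)/51.70 = 4.273 kΩ.
The fractional drop is R_th/(R_th + R_L); requiring this ≤ 0.0250 gives R_L ≥ R_th(1/0.0250 − 1) = 4.273 × 39.00 = 167 kΩ.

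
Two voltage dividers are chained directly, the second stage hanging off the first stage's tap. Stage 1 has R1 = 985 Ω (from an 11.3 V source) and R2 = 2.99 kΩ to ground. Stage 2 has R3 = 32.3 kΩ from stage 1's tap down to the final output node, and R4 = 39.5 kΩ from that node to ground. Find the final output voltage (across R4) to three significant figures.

Stage 2 presents R3+R4 = 71800 Ω as a load on stage 1's tap.
Stage 1's lower leg becomes R2‖(R3+R4) = 2870 Ω, so V_mid = 11.3 × 2870/3855 = 8.413 V.
Stage 2 is itself unloaded: V_out = V_mid × R4/(R3+R4) = 8.413 × 39500/71800 = 4.63 V.

V_out ≈ 4.63 V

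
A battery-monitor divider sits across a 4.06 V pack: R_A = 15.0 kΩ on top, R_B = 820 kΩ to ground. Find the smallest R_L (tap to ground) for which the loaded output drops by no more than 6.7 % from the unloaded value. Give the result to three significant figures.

R_L(min) ≈ 205 kΩ

Output resistance R_th = R_A‖R_B = (15.0 × 820)/835.0 = 14.73 kΩ.
The fractional drop is R_th/(R_th + R_L); requiring this ≤ 0.0670 gives R_L ≥ R_th(1/0.0670 − 1) = 14.73 × 13.93 = 205 kΩ.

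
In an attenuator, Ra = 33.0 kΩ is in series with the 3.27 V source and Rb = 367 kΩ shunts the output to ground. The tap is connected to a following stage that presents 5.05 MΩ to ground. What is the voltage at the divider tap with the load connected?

V_out ≈ 2.98 V

The load sits in parallel with Rb: Rb‖R_L = (367 × 5050) / (367 + 5050) = 342.1 kΩ.
V_out = 3.27 × 342.1 / (33.0 + 342.1) = 3.27 × 342.1/375.1 = 2.98 V.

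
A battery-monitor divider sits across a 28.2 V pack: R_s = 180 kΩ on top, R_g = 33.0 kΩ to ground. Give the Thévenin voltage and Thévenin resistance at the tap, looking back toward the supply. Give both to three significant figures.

V_th is the open-circuit tap voltage: 28.2 × 33.0/(180 + 33.0) = 4.37 V.
With the supply zeroed, R_s and R_g appear in parallel from the tap: R_th = R_s‖R_g = (180 × 33.0)/213.0 = 27.9 kΩ.

V_th = 4.37 V, R_th = 27.9 kΩ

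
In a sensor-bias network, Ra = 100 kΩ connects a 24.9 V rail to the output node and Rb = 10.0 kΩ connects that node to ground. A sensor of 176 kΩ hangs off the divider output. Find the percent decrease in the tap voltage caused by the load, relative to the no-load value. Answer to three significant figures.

4.91 %

The divider's output (Thévenin) resistance is Ra‖Rb = 9.091 kΩ.
Fractional drop under load = R_th/(R_th + R_L) = 9.091 / (9.091 + 176) = 0.04912.
So the output falls by 4.91 %.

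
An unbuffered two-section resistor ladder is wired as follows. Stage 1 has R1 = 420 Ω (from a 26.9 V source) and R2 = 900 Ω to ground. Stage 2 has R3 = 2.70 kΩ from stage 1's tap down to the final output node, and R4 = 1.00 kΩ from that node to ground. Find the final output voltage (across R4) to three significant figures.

Stage 2 presents R3+R4 = 3700 Ω as a load on stage 1's tap.
Stage 1's lower leg becomes R2‖(R3+R4) = 723.9 Ω, so V_mid = 26.9 × 723.9/1144 = 17.02 V.
Stage 2 is itself unloaded: V_out = V_mid × R4/(R3+R4) = 17.02 × 1000/3700 = 4.60 V.

V_out ≈ 4.60 V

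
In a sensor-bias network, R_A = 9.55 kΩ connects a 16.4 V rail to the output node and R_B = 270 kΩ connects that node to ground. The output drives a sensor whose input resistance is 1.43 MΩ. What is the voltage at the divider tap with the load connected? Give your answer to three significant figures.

V_out ≈ 15.7 V

The load sits in parallel with R_B: R_B‖R_L = (270 × 1430) / (270 + 1430) = 227.1 kΩ.
V_out = 16.4 × 227.1 / (9.55 + 227.1) = 16.4 × 227.1/236.7 = 15.7 V.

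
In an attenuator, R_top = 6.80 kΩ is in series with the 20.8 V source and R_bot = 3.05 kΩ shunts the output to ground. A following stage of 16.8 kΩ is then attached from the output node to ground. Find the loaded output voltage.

V_out ≈ 5.72 V

The load sits in parallel with R_bot: R_bot‖R_L = (3.05 × 16.8) / (3.05 + 16.8) = 2.581 kΩ.
V_out = 20.8 × 2.581 / (6.80 + 2.581) = 20.8 × 2.581/9.381 = 5.72 V.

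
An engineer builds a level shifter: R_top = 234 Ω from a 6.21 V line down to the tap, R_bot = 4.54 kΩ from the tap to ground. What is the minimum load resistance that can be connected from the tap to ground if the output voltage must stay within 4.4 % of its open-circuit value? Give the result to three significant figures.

Output resistance R_th = R_top‖R_bot = (234 × 4540)/4774 = 222.5 Ω.
The fractional drop is R_th/(R_th + R_L); requiring this ≤ 0.0440 gives R_L ≥ R_th(1/0.0440 − 1) = 222.5 × 21.73 = 4.83 kΩ.

R_L(min) ≈ 4.83 kΩ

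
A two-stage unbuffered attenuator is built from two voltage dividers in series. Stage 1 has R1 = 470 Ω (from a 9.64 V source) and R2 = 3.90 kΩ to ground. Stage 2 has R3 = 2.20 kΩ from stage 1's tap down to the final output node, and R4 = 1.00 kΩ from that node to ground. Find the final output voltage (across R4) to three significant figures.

V_out ≈ 2.38 V

Stage 2 presents R3+R4 = 3200 Ω as a load on stage 1's tap.
Stage 1's lower leg becomes R2‖(R3+R4) = 1758 Ω, so V_mid = 9.64 × 1758/2228 = 7.606 V.
Stage 2 is itself unloaded: V_out = V_mid × R4/(R3+R4) = 7.606 × 1000/3200 = 2.38 V.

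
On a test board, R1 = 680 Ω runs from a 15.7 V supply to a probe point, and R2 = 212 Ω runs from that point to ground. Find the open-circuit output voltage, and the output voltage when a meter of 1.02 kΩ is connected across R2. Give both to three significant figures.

Open-circuit: V = 15.7 × 212/(680 + 212) = 3.73 V.
With the load, R2 becomes R2‖R_L = 175.5 Ω, so V = 15.7 × 175.5/855.5 = 3.22 V.

Unloaded: 3.73 V; loaded: 3.22 V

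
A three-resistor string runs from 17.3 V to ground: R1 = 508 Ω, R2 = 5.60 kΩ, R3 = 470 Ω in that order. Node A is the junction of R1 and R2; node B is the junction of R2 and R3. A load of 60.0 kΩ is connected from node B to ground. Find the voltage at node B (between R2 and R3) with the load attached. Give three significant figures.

V ≈ 1.23 V

At node B, R3 is in parallel with the load: R3‖R_L = 466.3 Ω.
Below node A the resistance is R2 + (R3‖R_L) = 6066 Ω, so V_A = 17.3 × 6066/6574 = 15.96 V.
Then V_B = V_A × (R3‖R_L)/(R2 + R3‖R_L) = 15.96 × 466.3/6066 = 1.23 V.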